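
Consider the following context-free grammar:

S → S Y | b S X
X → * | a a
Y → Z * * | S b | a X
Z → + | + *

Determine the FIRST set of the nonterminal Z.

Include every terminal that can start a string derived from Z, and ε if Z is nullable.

We compute FIRST(Z) using the standard algorithm.
FIRST(S) = {b}
FIRST(X) = {*, a}
FIRST(Y) = {+, a, b}
FIRST(Z) = {+}
Therefore, FIRST(Z) = {+}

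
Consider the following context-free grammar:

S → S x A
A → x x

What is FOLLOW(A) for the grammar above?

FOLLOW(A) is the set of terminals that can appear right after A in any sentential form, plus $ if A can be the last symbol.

We compute FOLLOW(A) using the standard algorithm.
FOLLOW(S) starts with {$}.
FIRST(A) = {x}
FIRST(S) = {}
FOLLOW(A) = {$, x}
FOLLOW(S) = {$, x}
Therefore, FOLLOW(A) = {$, x}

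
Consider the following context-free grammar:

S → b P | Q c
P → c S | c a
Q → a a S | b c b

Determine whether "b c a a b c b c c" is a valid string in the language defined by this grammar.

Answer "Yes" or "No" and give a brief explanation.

Yes - a valid derivation exists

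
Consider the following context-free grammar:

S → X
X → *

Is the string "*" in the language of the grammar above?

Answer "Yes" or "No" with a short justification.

Yes - a valid derivation exists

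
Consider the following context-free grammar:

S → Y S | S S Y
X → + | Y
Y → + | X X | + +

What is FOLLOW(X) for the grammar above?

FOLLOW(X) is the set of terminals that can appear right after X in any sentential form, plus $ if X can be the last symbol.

We compute FOLLOW(X) using the standard algorithm.
FOLLOW(S) starts with {$}.
FIRST(S) = {+}
FIRST(X) = {+}
FIRST(Y) = {+}
FOLLOW(S) = {$, +}
FOLLOW(X) = {$, +}
FOLLOW(Y) = {$, +}
Therefore, FOLLOW(X) = {$, +}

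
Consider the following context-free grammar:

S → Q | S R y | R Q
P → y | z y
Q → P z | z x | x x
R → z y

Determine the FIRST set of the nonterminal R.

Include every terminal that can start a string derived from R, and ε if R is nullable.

We compute FIRST(R) using the standard algorithm.
FIRST(P) = {y, z}
FIRST(Q) = {x, y, z}
FIRST(R) = {z}
FIRST(S) = {x, y, z}
Therefore, FIRST(R) = {z}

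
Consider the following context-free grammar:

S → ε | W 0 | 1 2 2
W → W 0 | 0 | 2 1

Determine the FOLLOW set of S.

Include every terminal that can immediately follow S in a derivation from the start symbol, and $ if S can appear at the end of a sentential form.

We compute FOLLOW(S) using the standard algorithm.
FOLLOW(S) starts with {$}.
FIRST(S) = {0, 1, 2, ε}
FIRST(W) = {0, 2}
FOLLOW(S) = {$}
FOLLOW(W) = {0}
Therefore, FOLLOW(S) = {$}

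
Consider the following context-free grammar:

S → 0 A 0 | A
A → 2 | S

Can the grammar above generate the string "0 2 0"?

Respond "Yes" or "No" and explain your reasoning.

Yes - a valid derivation exists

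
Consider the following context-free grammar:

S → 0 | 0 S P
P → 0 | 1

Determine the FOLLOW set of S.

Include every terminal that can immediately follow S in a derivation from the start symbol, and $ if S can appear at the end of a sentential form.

We compute FOLLOW(S) using the standard algorithm.
FOLLOW(S) starts with {$}.
FIRST(P) = {0, 1}
FIRST(S) = {0}
FOLLOW(P) = {$, 0, 1}
FOLLOW(S) = {$, 0, 1}
Therefore, FOLLOW(S) = {$, 0, 1}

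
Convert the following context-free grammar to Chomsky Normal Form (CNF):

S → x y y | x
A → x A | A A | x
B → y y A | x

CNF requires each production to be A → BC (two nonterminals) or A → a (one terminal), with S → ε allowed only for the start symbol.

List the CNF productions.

TX → x; TY → y; S → x; A → x; B → x; S → TX X0; X0 → TY TY; A → TX A; A → A A; B → TY X1; X1 → TY A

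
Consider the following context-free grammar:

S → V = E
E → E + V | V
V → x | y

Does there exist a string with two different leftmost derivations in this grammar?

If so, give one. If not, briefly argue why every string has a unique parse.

No - every string in the language has a unique leftmost derivation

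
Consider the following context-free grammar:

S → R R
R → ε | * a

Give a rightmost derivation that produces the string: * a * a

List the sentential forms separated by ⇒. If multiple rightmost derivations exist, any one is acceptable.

S ⇒ R R ⇒ R * a ⇒ * a * a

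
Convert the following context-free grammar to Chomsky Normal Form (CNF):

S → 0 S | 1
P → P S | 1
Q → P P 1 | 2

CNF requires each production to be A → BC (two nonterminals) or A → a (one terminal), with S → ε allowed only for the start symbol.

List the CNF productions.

T0 → 0; S → 1; P → 1; T1 → 1; Q → 2; S → T0 S; P → P S; Q → P X0; X0 → P T1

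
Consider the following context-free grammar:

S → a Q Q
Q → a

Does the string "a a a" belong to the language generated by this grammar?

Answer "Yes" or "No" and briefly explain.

Yes - a valid derivation exists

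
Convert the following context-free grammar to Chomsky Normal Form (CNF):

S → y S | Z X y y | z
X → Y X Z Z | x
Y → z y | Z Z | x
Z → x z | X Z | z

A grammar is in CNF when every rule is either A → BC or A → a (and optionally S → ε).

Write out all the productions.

TY → y; S → z; X → x; TZ → z; Y → x; TX → x; Z → z; S → TY S; S → Z X0; X0 → X X1; X1 → TY TY; X → Y X2; X2 → X X3; X3 → Z Z; Y → TZ TY; Y → Z Z; Z → TX TZ; Z → X Z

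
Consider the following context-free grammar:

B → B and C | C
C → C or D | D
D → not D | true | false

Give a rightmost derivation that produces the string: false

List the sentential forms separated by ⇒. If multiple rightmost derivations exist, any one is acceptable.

B ⇒ C ⇒ D ⇒ false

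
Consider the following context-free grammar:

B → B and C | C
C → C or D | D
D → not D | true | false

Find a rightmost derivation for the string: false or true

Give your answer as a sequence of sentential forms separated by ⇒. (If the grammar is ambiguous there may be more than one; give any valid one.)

B ⇒ C ⇒ C or D ⇒ C or true ⇒ D or true ⇒ false or true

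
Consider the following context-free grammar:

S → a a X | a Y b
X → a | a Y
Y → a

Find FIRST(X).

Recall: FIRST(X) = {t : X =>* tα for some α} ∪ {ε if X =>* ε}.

We compute FIRST(X) using the standard algorithm.
FIRST(S) = {a}
FIRST(X) = {a}
FIRST(Y) = {a}
Therefore, FIRST(X) = {a}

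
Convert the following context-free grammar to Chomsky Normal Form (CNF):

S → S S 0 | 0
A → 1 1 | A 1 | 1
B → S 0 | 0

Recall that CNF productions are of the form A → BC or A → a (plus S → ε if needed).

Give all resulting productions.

T0 → 0; S → 0; T1 → 1; A → 1; B → 0; S → S X0; X0 → S T0; A → T1 T1; A → A T1; B → S T0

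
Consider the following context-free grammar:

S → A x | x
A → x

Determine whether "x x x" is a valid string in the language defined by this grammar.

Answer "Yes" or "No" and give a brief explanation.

No - no valid derivation exists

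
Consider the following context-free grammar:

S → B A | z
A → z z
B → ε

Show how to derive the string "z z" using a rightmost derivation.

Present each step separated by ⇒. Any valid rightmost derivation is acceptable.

S ⇒ B A ⇒ B z z ⇒ z z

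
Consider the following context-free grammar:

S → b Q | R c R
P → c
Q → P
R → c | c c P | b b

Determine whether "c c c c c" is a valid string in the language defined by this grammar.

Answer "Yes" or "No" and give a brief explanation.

Yes - a valid derivation exists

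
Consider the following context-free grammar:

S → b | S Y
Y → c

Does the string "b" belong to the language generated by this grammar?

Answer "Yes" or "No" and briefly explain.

Yes - a valid derivation exists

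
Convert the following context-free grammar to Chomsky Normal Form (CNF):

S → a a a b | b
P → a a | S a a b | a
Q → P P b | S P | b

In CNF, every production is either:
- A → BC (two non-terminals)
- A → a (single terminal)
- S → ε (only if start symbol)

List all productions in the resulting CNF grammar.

TA → a; TB → b; S → b; P → a; Q → b; S → TA X0; X0 → TA X1; X1 → TA TB; P → TA TA; P → S X2; X2 → TA X3; X3 → TA TB; Q → P X4; X4 → P TB; Q → S P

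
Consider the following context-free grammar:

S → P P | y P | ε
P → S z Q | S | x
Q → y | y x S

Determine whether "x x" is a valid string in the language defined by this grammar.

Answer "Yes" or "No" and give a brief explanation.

Yes - a valid derivation exists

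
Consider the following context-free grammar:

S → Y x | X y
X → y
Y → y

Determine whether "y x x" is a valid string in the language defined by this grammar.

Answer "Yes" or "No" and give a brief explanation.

No - no valid derivation exists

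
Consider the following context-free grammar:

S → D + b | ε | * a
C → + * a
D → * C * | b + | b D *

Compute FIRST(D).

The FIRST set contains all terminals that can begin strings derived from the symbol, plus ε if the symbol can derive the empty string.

We compute FIRST(D) using the standard algorithm.
FIRST(C) = {+}
FIRST(D) = {*, b}
FIRST(S) = {*, b, ε}
Therefore, FIRST(D) = {*, b}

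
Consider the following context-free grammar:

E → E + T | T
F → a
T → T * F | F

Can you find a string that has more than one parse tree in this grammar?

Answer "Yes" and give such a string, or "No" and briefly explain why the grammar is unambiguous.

No - the grammar is unambiguous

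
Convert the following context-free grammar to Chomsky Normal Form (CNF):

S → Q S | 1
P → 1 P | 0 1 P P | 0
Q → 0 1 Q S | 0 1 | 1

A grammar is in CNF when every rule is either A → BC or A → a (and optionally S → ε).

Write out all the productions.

S → 1; T1 → 1; T0 → 0; P → 0; Q → 1; S → Q S; P → T1 P; P → T0 X0; X0 → T1 X1; X1 → P P; Q → T0 X2; X2 → T1 X3; X3 → Q S; Q → T0 T1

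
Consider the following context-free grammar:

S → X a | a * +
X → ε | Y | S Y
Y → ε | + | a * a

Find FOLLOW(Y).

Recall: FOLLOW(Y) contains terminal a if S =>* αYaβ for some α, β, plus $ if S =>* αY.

We compute FOLLOW(Y) using the standard algorithm.
FOLLOW(S) starts with {$}.
FIRST(S) = {+, a}
FIRST(X) = {+, a, ε}
FIRST(Y) = {+, a, ε}
FOLLOW(S) = {$, +, a}
FOLLOW(X) = {a}
FOLLOW(Y) = {a}
Therefore, FOLLOW(Y) = {a}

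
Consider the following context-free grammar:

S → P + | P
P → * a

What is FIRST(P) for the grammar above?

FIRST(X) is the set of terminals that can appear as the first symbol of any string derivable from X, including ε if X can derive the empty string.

We compute FIRST(P) using the standard algorithm.
FIRST(P) = {*}
FIRST(S) = {*}
Therefore, FIRST(P) = {*}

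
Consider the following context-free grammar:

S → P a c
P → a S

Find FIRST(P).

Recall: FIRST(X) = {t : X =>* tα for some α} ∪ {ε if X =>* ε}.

We compute FIRST(P) using the standard algorithm.
FIRST(P) = {a}
FIRST(S) = {a}
Therefore, FIRST(P) = {a}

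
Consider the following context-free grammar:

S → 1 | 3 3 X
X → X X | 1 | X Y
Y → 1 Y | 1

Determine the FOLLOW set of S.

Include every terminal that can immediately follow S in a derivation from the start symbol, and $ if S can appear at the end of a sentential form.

We compute FOLLOW(S) using the standard algorithm.
FOLLOW(S) starts with {$}.
FIRST(S) = {1, 3}
FIRST(X) = {1}
FIRST(Y) = {1}
FOLLOW(S) = {$}
FOLLOW(X) = {$, 1}
FOLLOW(Y) = {$, 1}
Therefore, FOLLOW(S) = {$}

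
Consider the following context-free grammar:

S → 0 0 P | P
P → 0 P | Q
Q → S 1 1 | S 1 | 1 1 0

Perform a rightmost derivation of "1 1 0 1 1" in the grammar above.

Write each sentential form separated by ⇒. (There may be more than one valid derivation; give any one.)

S ⇒ P ⇒ Q ⇒ S 1 1 ⇒ P 1 1 ⇒ Q 1 1 ⇒ 1 1 0 1 1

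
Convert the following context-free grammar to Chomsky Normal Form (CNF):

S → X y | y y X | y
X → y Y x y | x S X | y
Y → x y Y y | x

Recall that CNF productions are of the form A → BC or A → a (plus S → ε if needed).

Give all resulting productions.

TY → y; S → y; TX → x; X → y; Y → x; S → X TY; S → TY X0; X0 → TY X; X → TY X1; X1 → Y X2; X2 → TX TY; X → TX X3; X3 → S X; Y → TX X4; X4 → TY X5; X5 → Y TY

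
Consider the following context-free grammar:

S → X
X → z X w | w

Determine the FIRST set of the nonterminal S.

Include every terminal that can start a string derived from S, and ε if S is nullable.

We compute FIRST(S) using the standard algorithm.
FIRST(S) = {w, z}
FIRST(X) = {w, z}
Therefore, FIRST(S) = {w, z}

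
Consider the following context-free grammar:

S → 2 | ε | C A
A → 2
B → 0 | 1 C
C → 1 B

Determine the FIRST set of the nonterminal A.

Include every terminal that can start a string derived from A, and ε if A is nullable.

We compute FIRST(A) using the standard algorithm.
FIRST(A) = {2}
FIRST(B) = {0, 1}
FIRST(C) = {1}
FIRST(S) = {1, 2, ε}
Therefore, FIRST(A) = {2}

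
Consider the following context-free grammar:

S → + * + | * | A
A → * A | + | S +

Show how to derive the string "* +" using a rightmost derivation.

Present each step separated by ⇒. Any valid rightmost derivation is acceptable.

S ⇒ A ⇒ * A ⇒ * +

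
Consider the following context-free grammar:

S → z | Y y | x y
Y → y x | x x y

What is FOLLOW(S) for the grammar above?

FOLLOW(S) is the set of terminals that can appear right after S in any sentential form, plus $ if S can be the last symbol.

We compute FOLLOW(S) using the standard algorithm.
FOLLOW(S) starts with {$}.
FIRST(S) = {x, y, z}
FIRST(Y) = {x, y}
FOLLOW(S) = {$}
FOLLOW(Y) = {y}
Therefore, FOLLOW(S) = {$}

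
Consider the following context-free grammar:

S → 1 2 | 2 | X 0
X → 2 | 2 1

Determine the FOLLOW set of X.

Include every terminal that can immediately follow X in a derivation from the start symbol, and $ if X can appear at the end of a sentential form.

We compute FOLLOW(X) using the standard algorithm.
FOLLOW(S) starts with {$}.
FIRST(S) = {1, 2}
FIRST(X) = {2}
FOLLOW(S) = {$}
FOLLOW(X) = {0}
Therefore, FOLLOW(X) = {0}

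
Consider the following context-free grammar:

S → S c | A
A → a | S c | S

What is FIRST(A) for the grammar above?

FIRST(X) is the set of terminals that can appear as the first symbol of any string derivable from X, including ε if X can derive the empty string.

We compute FIRST(A) using the standard algorithm.
FIRST(A) = {a}
FIRST(S) = {a}
Therefore, FIRST(A) = {a}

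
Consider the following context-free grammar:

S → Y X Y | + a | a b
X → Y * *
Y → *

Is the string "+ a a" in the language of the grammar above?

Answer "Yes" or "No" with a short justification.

No - no valid derivation exists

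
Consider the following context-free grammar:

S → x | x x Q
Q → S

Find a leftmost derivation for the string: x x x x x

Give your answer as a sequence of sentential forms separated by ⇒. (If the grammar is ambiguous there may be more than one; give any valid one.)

S ⇒ x x Q ⇒ x x S ⇒ x x x x Q ⇒ x x x x S ⇒ x x x x x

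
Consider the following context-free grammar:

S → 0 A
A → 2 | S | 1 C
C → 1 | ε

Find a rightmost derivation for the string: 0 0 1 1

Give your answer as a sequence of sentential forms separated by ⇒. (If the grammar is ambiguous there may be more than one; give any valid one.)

S ⇒ 0 A ⇒ 0 S ⇒ 0 0 A ⇒ 0 0 1 C ⇒ 0 0 1 1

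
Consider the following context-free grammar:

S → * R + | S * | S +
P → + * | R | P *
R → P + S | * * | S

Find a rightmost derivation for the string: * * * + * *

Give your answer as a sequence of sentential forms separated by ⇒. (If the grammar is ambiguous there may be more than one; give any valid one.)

S ⇒ S * ⇒ S * * ⇒ * R + * * ⇒ * * * + * *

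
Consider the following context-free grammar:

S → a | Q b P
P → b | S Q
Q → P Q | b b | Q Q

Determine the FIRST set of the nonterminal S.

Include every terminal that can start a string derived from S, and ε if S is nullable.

We compute FIRST(S) using the standard algorithm.
FIRST(P) = {a, b}
FIRST(Q) = {a, b}
FIRST(S) = {a, b}
Therefore, FIRST(S) = {a, b}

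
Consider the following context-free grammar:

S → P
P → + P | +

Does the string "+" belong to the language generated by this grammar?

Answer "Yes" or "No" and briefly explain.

Yes - a valid derivation exists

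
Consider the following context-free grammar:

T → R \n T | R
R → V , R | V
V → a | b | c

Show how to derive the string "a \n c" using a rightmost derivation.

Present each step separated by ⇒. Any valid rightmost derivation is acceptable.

T ⇒ R \n T ⇒ R \n R ⇒ R \n V ⇒ R \n c ⇒ V \n c ⇒ a \n c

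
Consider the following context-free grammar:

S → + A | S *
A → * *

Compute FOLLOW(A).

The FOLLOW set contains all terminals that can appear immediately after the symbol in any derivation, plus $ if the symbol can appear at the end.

We compute FOLLOW(A) using the standard algorithm.
FOLLOW(S) starts with {$}.
FIRST(A) = {*}
FIRST(S) = {+}
FOLLOW(A) = {$, *}
FOLLOW(S) = {$, *}
Therefore, FOLLOW(A) = {$, *}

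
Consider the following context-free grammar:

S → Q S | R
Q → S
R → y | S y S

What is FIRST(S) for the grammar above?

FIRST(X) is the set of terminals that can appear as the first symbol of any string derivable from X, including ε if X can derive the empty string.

We compute FIRST(S) using the standard algorithm.
FIRST(Q) = {y}
FIRST(R) = {y}
FIRST(S) = {y}
Therefore, FIRST(S) = {y}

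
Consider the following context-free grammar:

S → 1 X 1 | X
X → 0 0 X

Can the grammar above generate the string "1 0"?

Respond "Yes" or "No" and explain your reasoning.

No - no valid derivation exists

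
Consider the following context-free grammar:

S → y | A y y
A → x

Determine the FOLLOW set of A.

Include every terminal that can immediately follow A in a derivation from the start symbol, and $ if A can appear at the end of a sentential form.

We compute FOLLOW(A) using the standard algorithm.
FOLLOW(S) starts with {$}.
FIRST(A) = {x}
FIRST(S) = {x, y}
FOLLOW(A) = {y}
FOLLOW(S) = {$}
Therefore, FOLLOW(A) = {y}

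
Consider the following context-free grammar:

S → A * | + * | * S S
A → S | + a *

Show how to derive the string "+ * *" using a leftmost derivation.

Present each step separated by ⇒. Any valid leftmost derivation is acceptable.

S ⇒ A * ⇒ S * ⇒ + * *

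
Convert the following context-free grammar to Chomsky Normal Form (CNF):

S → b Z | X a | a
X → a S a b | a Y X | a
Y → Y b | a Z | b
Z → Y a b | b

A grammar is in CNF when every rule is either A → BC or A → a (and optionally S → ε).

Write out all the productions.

TB → b; TA → a; S → a; X → a; Y → b; Z → b; S → TB Z; S → X TA; X → TA X0; X0 → S X1; X1 → TA TB; X → TA X2; X2 → Y X; Y → Y TB; Y → TA Z; Z → Y X3; X3 → TA TB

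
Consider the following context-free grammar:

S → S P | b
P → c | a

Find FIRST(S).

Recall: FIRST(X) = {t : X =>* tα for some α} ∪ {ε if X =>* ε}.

We compute FIRST(S) using the standard algorithm.
FIRST(P) = {a, c}
FIRST(S) = {b}
Therefore, FIRST(S) = {b}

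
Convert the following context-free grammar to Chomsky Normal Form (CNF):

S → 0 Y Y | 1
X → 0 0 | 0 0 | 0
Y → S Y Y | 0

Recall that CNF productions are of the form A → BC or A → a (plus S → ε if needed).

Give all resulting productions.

T0 → 0; S → 1; X → 0; Y → 0; S → T0 X0; X0 → Y Y; X → T0 T0; X → T0 T0; Y → S X1; X1 → Y Y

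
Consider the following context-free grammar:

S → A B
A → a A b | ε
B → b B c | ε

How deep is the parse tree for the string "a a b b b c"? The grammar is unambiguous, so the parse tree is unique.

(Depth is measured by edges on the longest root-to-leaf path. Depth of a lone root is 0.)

4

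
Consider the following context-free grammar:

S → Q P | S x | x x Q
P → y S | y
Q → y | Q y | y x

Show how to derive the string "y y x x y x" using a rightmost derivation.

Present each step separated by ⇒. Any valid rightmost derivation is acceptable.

S ⇒ Q P ⇒ Q y S ⇒ Q y x x Q ⇒ Q y x x y x ⇒ y y x x y x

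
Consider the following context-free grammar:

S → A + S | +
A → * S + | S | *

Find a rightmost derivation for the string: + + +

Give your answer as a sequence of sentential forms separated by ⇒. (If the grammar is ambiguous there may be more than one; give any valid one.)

S ⇒ A + S ⇒ A + + ⇒ S + + ⇒ + + +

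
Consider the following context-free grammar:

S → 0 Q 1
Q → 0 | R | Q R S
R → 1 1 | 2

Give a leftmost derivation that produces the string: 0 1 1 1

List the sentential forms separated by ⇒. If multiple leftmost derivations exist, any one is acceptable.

S ⇒ 0 Q 1 ⇒ 0 R 1 ⇒ 0 1 1 1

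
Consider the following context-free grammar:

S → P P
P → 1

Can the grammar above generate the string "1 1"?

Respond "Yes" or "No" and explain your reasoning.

Yes - a valid derivation exists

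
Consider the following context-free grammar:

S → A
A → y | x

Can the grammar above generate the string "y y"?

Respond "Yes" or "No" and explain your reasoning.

No - no valid derivation exists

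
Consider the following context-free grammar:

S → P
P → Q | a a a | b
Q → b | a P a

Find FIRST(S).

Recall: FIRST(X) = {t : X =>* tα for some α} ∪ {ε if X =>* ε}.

We compute FIRST(S) using the standard algorithm.
FIRST(P) = {a, b}
FIRST(Q) = {a, b}
FIRST(S) = {a, b}
Therefore, FIRST(S) = {a, b}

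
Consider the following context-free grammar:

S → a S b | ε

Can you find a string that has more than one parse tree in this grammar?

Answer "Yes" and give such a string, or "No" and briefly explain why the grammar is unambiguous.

No - the grammar is unambiguous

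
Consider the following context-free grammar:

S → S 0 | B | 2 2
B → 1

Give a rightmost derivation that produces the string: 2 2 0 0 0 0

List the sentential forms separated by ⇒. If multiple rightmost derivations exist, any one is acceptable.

S ⇒ S 0 ⇒ S 0 0 ⇒ S 0 0 0 ⇒ S 0 0 0 0 ⇒ 2 2 0 0 0 0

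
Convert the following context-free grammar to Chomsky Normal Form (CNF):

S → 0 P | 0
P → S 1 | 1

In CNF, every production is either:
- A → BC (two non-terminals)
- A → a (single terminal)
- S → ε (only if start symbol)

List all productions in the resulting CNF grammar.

T0 → 0; S → 0; T1 → 1; P → 1; S → T0 P; P → S T1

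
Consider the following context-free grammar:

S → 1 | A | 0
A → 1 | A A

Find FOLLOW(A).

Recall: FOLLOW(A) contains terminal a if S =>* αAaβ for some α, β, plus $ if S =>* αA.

We compute FOLLOW(A) using the standard algorithm.
FOLLOW(S) starts with {$}.
FIRST(A) = {1}
FIRST(S) = {0, 1}
FOLLOW(A) = {$, 1}
FOLLOW(S) = {$}
Therefore, FOLLOW(A) = {$, 1}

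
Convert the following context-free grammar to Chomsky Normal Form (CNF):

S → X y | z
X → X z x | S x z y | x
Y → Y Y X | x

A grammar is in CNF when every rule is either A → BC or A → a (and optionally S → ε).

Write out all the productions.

TY → y; S → z; TZ → z; TX → x; X → x; Y → x; S → X TY; X → X X0; X0 → TZ TX; X → S X1; X1 → TX X2; X2 → TZ TY; Y → Y X3; X3 → Y X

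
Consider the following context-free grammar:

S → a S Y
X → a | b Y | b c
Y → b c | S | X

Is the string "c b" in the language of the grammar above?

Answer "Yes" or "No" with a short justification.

No - no valid derivation exists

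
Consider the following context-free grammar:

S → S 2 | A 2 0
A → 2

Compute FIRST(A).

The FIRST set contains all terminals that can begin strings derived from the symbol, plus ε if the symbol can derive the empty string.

We compute FIRST(A) using the standard algorithm.
FIRST(A) = {2}
FIRST(S) = {2}
Therefore, FIRST(A) = {2}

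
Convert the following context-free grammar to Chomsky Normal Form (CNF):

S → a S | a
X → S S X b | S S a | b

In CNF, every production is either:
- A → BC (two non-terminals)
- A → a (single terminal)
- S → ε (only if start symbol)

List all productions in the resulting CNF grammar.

TA → a; S → a; TB → b; X → b; S → TA S; X → S X0; X0 → S X1; X1 → X TB; X → S X2; X2 → S TA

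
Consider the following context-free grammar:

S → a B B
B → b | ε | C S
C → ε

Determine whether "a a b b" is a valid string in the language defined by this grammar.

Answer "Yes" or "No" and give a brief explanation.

Yes - a valid derivation exists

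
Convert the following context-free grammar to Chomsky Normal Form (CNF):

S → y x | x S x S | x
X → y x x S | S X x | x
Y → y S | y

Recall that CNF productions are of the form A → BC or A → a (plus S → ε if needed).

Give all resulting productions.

TY → y; TX → x; S → x; X → x; Y → y; S → TY TX; S → TX X0; X0 → S X1; X1 → TX S; X → TY X2; X2 → TX X3; X3 → TX S; X → S X4; X4 → X TX; Y → TY S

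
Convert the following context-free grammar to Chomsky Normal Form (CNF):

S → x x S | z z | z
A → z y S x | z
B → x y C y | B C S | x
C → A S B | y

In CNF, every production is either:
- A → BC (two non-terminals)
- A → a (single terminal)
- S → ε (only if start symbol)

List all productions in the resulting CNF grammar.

TX → x; TZ → z; S → z; TY → y; A → z; B → x; C → y; S → TX X0; X0 → TX S; S → TZ TZ; A → TZ X1; X1 → TY X2; X2 → S TX; B → TX X3; X3 → TY X4; X4 → C TY; B → B X5; X5 → C S; C → A X6; X6 → S B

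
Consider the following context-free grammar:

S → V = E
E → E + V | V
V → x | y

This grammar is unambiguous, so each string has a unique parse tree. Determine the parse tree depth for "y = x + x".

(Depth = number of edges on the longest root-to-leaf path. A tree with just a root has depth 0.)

4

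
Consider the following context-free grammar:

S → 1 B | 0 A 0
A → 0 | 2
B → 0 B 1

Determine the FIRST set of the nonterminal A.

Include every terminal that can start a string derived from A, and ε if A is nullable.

We compute FIRST(A) using the standard algorithm.
FIRST(A) = {0, 2}
FIRST(B) = {0}
FIRST(S) = {0, 1}
Therefore, FIRST(A) = {0, 2}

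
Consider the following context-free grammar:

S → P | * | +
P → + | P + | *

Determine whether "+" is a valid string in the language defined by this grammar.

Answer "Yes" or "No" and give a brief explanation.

Yes - a valid derivation exists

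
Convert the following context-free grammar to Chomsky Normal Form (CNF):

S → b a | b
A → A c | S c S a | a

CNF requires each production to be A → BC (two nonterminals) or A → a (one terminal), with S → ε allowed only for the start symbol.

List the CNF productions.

TB → b; TA → a; S → b; TC → c; A → a; S → TB TA; A → A TC; A → S X0; X0 → TC X1; X1 → S TA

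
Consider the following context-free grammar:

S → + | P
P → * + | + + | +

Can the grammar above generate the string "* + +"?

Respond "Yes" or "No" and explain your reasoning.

No - no valid derivation exists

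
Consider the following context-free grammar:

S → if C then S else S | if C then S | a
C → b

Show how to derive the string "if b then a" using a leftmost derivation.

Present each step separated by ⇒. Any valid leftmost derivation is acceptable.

S ⇒ if C then S ⇒ if b then S ⇒ if b then a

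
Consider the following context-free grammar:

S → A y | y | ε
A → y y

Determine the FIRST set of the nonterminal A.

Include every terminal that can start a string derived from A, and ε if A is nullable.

We compute FIRST(A) using the standard algorithm.
FIRST(A) = {y}
FIRST(S) = {y, ε}
Therefore, FIRST(A) = {y}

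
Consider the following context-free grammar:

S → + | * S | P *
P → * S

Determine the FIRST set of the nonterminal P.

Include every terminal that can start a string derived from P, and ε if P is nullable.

We compute FIRST(P) using the standard algorithm.
FIRST(P) = {*}
FIRST(S) = {*, +}
Therefore, FIRST(P) = {*}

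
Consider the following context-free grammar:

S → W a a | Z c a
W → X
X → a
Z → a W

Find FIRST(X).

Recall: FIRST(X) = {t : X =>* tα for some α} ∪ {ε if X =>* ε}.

We compute FIRST(X) using the standard algorithm.
FIRST(S) = {a}
FIRST(W) = {a}
FIRST(X) = {a}
FIRST(Z) = {a}
Therefore, FIRST(X) = {a}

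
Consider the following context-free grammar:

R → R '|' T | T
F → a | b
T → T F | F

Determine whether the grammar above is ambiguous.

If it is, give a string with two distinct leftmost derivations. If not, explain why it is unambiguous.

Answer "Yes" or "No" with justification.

No - the grammar is unambiguous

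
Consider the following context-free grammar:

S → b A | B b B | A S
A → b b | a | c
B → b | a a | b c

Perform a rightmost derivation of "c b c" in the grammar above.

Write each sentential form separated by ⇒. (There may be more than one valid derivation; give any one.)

S ⇒ A S ⇒ A b A ⇒ A b c ⇒ c b c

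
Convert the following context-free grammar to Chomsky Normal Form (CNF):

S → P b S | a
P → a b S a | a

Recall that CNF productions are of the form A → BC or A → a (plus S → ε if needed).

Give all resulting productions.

TB → b; S → a; TA → a; P → a; S → P X0; X0 → TB S; P → TA X1; X1 → TB X2; X2 → S TA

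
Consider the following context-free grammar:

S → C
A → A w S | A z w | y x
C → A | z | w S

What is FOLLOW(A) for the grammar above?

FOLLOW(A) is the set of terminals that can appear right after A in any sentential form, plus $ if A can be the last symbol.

We compute FOLLOW(A) using the standard algorithm.
FOLLOW(S) starts with {$}.
FIRST(A) = {y}
FIRST(C) = {w, y, z}
FIRST(S) = {w, y, z}
FOLLOW(A) = {$, w, z}
FOLLOW(C) = {$, w, z}
FOLLOW(S) = {$, w, z}
Therefore, FOLLOW(A) = {$, w, z}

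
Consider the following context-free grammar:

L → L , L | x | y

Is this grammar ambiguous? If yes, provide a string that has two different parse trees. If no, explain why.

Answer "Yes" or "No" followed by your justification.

Yes - the string 'y , x , y , y' has two distinct leftmost derivations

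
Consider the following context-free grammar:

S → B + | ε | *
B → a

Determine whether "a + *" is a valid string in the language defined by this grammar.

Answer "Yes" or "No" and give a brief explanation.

No - no valid derivation exists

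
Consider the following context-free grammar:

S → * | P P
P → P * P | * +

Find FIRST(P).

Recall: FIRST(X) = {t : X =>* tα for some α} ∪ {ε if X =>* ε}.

We compute FIRST(P) using the standard algorithm.
FIRST(P) = {*}
FIRST(S) = {*}
Therefore, FIRST(P) = {*}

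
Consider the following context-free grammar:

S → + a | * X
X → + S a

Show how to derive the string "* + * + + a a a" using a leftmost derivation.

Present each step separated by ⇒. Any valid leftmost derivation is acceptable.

S ⇒ * X ⇒ * + S a ⇒ * + * X a ⇒ * + * + S a a ⇒ * + * + + a a a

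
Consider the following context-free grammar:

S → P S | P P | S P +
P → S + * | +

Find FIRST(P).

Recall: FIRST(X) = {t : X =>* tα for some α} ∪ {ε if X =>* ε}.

We compute FIRST(P) using the standard algorithm.
FIRST(P) = {+}
FIRST(S) = {+}
Therefore, FIRST(P) = {+}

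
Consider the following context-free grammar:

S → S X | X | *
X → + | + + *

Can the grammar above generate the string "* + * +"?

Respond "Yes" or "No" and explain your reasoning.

No - no valid derivation exists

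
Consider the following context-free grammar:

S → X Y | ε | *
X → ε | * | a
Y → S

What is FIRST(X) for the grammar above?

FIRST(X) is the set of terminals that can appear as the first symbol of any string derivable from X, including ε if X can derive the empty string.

We compute FIRST(X) using the standard algorithm.
FIRST(S) = {*, a, ε}
FIRST(X) = {*, a, ε}
FIRST(Y) = {*, a, ε}
Therefore, FIRST(X) = {*, a, ε}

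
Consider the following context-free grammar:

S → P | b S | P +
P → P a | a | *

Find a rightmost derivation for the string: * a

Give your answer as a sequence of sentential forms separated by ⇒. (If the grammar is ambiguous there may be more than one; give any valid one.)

S ⇒ P ⇒ P a ⇒ * a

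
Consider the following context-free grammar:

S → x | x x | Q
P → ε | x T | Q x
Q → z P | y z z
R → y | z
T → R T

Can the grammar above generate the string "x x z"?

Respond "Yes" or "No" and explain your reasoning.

No - no valid derivation exists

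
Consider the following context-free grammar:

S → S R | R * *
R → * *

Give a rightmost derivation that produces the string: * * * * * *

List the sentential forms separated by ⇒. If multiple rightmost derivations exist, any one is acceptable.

S ⇒ S R ⇒ S * * ⇒ R * * * * ⇒ * * * * * *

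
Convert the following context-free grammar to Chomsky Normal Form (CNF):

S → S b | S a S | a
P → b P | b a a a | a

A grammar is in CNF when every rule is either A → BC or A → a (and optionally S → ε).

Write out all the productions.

TB → b; TA → a; S → a; P → a; S → S TB; S → S X0; X0 → TA S; P → TB P; P → TB X1; X1 → TA X2; X2 → TA TA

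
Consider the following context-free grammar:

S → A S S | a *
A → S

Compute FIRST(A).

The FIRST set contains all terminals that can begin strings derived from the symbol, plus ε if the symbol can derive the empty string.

We compute FIRST(A) using the standard algorithm.
FIRST(A) = {a}
FIRST(S) = {a}
Therefore, FIRST(A) = {a}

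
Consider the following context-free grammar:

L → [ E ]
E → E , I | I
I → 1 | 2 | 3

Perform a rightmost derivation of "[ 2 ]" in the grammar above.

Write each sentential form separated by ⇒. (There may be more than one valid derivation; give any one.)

L ⇒ [ E ] ⇒ [ I ] ⇒ [ 2 ]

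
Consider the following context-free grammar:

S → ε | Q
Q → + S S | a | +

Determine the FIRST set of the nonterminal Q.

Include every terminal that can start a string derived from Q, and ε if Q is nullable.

We compute FIRST(Q) using the standard algorithm.
FIRST(Q) = {+, a}
FIRST(S) = {+, a, ε}
Therefore, FIRST(Q) = {+, a}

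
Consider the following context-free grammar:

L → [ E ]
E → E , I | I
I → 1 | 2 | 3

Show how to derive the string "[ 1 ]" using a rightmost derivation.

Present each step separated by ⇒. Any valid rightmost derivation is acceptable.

L ⇒ [ E ] ⇒ [ I ] ⇒ [ 1 ]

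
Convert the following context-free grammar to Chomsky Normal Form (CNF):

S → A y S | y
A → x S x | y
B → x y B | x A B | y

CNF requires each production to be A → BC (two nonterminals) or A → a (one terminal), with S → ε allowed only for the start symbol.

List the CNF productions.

TY → y; S → y; TX → x; A → y; B → y; S → A X0; X0 → TY S; A → TX X1; X1 → S TX; B → TX X2; X2 → TY B; B → TX X3; X3 → A B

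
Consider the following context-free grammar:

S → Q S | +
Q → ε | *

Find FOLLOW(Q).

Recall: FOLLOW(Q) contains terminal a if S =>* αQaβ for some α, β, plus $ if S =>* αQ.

We compute FOLLOW(Q) using the standard algorithm.
FOLLOW(S) starts with {$}.
FIRST(Q) = {*, ε}
FIRST(S) = {*, +}
FOLLOW(Q) = {*, +}
FOLLOW(S) = {$}
Therefore, FOLLOW(Q) = {*, +}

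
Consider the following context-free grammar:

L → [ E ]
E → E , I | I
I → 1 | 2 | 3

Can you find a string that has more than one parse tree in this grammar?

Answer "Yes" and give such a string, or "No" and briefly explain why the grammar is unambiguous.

No - the grammar is unambiguous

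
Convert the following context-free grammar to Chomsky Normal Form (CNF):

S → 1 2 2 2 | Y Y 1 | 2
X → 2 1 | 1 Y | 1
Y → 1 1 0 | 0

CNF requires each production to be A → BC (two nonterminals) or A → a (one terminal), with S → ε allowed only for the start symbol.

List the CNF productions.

T1 → 1; T2 → 2; S → 2; X → 1; T0 → 0; Y → 0; S → T1 X0; X0 → T2 X1; X1 → T2 T2; S → Y X2; X2 → Y T1; X → T2 T1; X → T1 Y; Y → T1 X3; X3 → T1 T0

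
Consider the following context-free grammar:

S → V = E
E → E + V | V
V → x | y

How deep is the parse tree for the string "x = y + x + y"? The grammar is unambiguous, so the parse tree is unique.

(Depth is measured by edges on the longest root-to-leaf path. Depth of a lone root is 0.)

5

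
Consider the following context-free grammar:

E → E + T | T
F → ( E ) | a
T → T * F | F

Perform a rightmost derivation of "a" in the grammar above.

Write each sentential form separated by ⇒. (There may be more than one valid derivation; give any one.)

E ⇒ T ⇒ F ⇒ a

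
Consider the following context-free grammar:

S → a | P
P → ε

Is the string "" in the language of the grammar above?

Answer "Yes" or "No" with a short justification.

Yes - a valid derivation exists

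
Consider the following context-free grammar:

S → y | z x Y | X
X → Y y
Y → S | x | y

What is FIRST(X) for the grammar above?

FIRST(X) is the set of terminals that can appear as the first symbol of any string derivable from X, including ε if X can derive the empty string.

We compute FIRST(X) using the standard algorithm.
FIRST(S) = {x, y, z}
FIRST(X) = {x, y, z}
FIRST(Y) = {x, y, z}
Therefore, FIRST(X) = {x, y, z}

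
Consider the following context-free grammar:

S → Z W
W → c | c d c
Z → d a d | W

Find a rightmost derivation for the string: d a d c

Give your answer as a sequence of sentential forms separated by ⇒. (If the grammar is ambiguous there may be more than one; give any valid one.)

S ⇒ Z W ⇒ Z c ⇒ d a d c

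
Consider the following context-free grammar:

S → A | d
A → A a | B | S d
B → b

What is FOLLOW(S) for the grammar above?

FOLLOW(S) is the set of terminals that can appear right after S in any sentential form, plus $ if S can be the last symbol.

We compute FOLLOW(S) using the standard algorithm.
FOLLOW(S) starts with {$}.
FIRST(A) = {b, d}
FIRST(B) = {b}
FIRST(S) = {b, d}
FOLLOW(A) = {$, a, d}
FOLLOW(B) = {$, a, d}
FOLLOW(S) = {$, d}
Therefore, FOLLOW(S) = {$, d}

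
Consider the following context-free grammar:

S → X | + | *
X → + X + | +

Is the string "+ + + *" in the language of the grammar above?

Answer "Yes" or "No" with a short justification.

No - no valid derivation exists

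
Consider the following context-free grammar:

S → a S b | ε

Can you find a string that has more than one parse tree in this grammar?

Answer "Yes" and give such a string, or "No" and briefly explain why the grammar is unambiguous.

No - the grammar is unambiguous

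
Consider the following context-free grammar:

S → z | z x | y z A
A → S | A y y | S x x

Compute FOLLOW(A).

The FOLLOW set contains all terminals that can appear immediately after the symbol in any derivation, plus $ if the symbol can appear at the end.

We compute FOLLOW(A) using the standard algorithm.
FOLLOW(S) starts with {$}.
FIRST(A) = {y, z}
FIRST(S) = {y, z}
FOLLOW(A) = {$, x, y}
FOLLOW(S) = {$, x, y}
Therefore, FOLLOW(A) = {$, x, y}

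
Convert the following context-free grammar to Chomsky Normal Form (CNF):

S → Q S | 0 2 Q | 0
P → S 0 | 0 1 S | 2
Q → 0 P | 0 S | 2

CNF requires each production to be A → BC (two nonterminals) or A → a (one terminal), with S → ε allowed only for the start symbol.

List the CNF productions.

T0 → 0; T2 → 2; S → 0; T1 → 1; P → 2; Q → 2; S → Q S; S → T0 X0; X0 → T2 Q; P → S T0; P → T0 X1; X1 → T1 S; Q → T0 P; Q → T0 S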